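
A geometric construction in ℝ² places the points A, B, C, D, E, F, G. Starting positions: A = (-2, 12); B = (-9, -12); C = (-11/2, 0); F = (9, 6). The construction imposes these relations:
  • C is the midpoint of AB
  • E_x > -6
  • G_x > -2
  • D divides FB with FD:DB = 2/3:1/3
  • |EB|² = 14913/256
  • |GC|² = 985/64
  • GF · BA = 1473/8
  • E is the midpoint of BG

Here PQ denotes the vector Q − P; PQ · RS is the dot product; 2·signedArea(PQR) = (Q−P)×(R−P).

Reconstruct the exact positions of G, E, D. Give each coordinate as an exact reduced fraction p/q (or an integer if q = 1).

D = (-3, -6)
E = (-87/16, -21/4)
G = (-15/8, 3/2)

1. G_x = -15/8  [line -7·x + -24·y + 183/8 = 0 ∩ |GC|² = 985/64]
2. G_y = 3/2  [line -7·x + -24·y + 183/8 = 0 ∩ |GC|² = 985/64]
   → G = (-15/8, 3/2)
3. E_x = -87/16  [E is the midpoint of BG]
4. E_y = -21/4  [E is the midpoint of BG]
   → E = (-87/16, -21/4)
5. D_x = -3  [D divides FB with FD:DB = 2/3:1/3]
6. D_y = -6  [D divides FB with FD:DB = 2/3:1/3]
   → D = (-3, -6)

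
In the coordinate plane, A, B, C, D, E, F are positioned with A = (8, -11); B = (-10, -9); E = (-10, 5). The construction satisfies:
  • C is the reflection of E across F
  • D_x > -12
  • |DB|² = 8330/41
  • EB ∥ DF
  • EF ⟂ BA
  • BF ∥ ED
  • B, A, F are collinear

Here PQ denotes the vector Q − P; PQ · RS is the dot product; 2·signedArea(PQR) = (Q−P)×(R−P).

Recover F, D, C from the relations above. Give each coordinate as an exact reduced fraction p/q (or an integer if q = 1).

1. F_x = -473/41  [B, A, F are collinear ∩ EF ⟂ BA]
2. F_y = -362/41  [B, A, F are collinear ∩ EF ⟂ BA]
   → F = (-473/41, -362/41)
3. D_x = -473/41  [EB ∥ DF ∩ BF ∥ ED]
4. D_y = 212/41  [EB ∥ DF ∩ BF ∥ ED]
   → D = (-473/41, 212/41)
5. C_x = -536/41  [C is the reflection of E across F]
6. C_y = -929/41  [C is the reflection of E across F]
   → C = (-536/41, -929/41)

C = (-536/41, -929/41)
D = (-473/41, 212/41)
F = (-473/41, -362/41)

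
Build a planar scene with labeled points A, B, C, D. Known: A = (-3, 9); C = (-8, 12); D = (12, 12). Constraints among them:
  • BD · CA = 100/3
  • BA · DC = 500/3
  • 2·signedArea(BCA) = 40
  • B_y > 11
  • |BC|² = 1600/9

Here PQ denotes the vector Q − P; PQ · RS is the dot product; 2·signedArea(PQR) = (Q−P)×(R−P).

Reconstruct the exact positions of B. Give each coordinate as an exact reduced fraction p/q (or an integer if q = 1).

B = (16/3, 12)

1. B_x = 16/3  [BD · CA = 100/3 ∩ 2·signedArea(BCA) = 40]
2. B_y = 12  [BD · CA = 100/3 ∩ 2·signedArea(BCA) = 40]
   → B = (16/3, 12)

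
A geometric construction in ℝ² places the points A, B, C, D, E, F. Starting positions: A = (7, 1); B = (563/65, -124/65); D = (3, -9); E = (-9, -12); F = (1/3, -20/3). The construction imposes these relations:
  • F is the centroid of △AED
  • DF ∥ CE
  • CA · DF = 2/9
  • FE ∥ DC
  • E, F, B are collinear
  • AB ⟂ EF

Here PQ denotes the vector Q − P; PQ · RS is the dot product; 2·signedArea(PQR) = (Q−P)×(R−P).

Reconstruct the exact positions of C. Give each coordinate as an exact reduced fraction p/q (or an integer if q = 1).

C = (-19/3, -43/3)

1. C_x = -19/3  [DF ∥ CE ∩ FE ∥ DC]
2. C_y = -43/3  [DF ∥ CE ∩ FE ∥ DC]
   → C = (-19/3, -43/3)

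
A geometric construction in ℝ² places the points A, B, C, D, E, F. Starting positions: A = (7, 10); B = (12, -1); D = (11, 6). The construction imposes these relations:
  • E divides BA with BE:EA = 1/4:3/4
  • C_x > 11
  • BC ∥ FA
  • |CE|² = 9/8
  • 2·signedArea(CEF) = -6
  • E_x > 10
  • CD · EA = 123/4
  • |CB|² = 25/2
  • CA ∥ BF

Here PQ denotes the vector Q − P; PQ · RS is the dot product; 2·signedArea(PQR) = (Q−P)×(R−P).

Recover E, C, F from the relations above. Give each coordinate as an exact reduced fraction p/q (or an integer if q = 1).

1. E_x = 43/4  [E divides BA with BE:EA = 1/4:3/4]
2. E_y = 7/4  [E divides BA with BE:EA = 1/4:3/4]
   → E = (43/4, 7/4)
3. C_x = 23/2  [line 15/4·x + -33/4·y + -45/2 = 0 ∩ |CB|² = 25/2]
4. C_y = 5/2  [line 15/4·x + -33/4·y + -45/2 = 0 ∩ |CB|² = 25/2]
   → C = (23/2, 5/2)
5. F_x = 15/2  [2·signedArea(CEF) = -6 ∩ BC ∥ FA]
6. F_y = 13/2  [2·signedArea(CEF) = -6 ∩ BC ∥ FA]
   → F = (15/2, 13/2)

C = (23/2, 5/2)
E = (43/4, 7/4)
F = (15/2, 13/2)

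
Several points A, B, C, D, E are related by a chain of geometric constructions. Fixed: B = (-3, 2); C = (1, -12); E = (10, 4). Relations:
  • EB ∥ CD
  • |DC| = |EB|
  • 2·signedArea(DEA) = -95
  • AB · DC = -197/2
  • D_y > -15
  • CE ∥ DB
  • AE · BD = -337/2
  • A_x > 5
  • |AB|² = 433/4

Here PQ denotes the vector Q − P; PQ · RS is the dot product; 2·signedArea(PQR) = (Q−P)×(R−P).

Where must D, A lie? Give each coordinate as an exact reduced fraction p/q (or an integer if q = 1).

1. D_x = -12  [CE ∥ DB ∩ EB ∥ CD]
2. D_y = -14  [CE ∥ DB ∩ EB ∥ CD]
   → D = (-12, -14)
3. A_x = 11/2  [AB · DC = -197/2 ∩ 2·signedArea(DEA) = -95]
4. A_y = -4  [AB · DC = -197/2 ∩ 2·signedArea(DEA) = -95]
   → A = (11/2, -4)

A = (11/2, -4)
D = (-12, -14)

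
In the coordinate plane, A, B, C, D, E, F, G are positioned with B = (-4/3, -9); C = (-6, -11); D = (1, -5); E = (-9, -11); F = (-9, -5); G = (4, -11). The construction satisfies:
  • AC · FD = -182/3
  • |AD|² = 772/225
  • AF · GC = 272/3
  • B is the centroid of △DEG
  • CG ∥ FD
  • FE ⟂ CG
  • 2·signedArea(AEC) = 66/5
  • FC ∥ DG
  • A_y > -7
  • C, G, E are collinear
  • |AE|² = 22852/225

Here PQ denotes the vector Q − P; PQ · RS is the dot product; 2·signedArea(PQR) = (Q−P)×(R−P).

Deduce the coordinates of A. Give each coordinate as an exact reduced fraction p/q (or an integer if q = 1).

A = (1/15, -33/5)

1. A_x = 1/15  [AF · GC = 272/3 ∩ 2·signedArea(AEC) = 66/5]
2. A_y = -33/5  [AF · GC = 272/3 ∩ 2·signedArea(AEC) = 66/5]
   → A = (1/15, -33/5)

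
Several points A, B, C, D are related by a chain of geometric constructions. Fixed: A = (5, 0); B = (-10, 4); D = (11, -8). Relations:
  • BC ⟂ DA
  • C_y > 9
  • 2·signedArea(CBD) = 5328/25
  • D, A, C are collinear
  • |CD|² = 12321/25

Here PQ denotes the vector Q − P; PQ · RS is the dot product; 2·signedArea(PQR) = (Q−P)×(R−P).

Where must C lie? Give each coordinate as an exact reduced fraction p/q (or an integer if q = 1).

1. C_x = -58/25  [D, A, C are collinear ∩ BC ⟂ DA]
2. C_y = 244/25  [D, A, C are collinear ∩ BC ⟂ DA]
   → C = (-58/25, 244/25)

C = (-58/25, 244/25)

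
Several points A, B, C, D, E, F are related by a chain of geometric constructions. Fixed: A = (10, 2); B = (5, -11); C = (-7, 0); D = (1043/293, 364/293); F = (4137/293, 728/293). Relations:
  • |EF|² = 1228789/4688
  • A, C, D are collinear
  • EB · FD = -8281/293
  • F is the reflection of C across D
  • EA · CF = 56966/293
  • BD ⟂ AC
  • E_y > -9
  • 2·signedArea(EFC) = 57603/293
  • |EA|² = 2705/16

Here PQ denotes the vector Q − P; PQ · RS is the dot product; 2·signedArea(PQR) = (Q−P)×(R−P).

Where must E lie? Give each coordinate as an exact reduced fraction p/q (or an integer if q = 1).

E = (2, -33/4)

1. E_x = 2  [EB · FD = -8281/293 ∩ 2·signedArea(EFC) = 57603/293]
2. E_y = -33/4  [EB · FD = -8281/293 ∩ 2·signedArea(EFC) = 57603/293]
   → E = (2, -33/4)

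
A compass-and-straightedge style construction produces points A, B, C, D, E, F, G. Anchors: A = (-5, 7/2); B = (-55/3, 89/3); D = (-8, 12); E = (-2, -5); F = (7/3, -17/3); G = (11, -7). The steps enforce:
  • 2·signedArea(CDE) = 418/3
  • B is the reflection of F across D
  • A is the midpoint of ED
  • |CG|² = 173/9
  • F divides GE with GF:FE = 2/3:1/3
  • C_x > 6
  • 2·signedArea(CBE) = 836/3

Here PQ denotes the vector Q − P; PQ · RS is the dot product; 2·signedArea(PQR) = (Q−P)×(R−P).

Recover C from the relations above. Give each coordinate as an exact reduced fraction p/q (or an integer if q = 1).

C = (20/3, -19/3)

1. C_x = 20/3  [2·signedArea(CBE) = 836/3 ∩ 2·signedArea(CDE) = 418/3]
2. C_y = -19/3  [2·signedArea(CBE) = 836/3 ∩ 2·signedArea(CDE) = 418/3]
   → C = (20/3, -19/3)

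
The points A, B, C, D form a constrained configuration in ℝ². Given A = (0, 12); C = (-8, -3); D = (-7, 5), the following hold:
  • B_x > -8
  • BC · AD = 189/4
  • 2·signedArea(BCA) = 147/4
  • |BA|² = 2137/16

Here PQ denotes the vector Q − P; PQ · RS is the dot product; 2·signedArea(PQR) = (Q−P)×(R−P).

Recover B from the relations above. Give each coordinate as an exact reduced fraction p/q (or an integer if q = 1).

1. B_x = -29/4  [2·signedArea(BCA) = 147/4 ∩ BC · AD = 189/4]
2. B_y = 3  [2·signedArea(BCA) = 147/4 ∩ BC · AD = 189/4]
   → B = (-29/4, 3)

B = (-29/4, 3)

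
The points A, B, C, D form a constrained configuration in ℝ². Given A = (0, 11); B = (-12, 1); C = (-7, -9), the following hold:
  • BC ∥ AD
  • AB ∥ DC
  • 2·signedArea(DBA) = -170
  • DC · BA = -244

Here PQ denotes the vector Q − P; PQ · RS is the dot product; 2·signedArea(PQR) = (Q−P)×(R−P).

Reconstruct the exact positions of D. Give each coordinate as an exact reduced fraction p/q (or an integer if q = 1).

1. D_x = 5  [AB ∥ DC ∩ BC ∥ AD]
2. D_y = 1  [AB ∥ DC ∩ BC ∥ AD]
   → D = (5, 1)

D = (5, 1)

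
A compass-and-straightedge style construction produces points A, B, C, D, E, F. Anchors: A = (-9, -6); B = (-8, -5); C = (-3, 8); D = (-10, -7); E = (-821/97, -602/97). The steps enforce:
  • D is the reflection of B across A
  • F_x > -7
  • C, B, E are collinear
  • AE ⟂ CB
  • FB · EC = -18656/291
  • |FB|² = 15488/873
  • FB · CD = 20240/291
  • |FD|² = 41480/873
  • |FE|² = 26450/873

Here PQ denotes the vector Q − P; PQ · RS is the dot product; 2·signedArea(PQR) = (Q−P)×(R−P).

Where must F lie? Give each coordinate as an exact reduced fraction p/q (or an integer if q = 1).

1. F_x = -1888/291  [FB · EC = -18656/291 ∩ FB · CD = 20240/291]
2. F_y = -311/291  [FB · EC = -18656/291 ∩ FB · CD = 20240/291]
   → F = (-1888/291, -311/291)

F = (-1888/291, -311/291)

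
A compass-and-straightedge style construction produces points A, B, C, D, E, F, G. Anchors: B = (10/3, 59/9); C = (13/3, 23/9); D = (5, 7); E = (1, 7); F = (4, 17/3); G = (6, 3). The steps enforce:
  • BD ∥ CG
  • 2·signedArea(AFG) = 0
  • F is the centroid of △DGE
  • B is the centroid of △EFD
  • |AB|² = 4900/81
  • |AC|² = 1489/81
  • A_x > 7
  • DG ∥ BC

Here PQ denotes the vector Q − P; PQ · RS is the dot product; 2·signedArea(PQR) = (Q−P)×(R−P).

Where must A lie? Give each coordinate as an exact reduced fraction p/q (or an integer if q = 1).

1. A_x = 8  [line 8/3·x + 2·y + -22 = 0 ∩ |AC|² = 1489/81]
2. A_y = 1/3  [line 8/3·x + 2·y + -22 = 0 ∩ |AC|² = 1489/81]
   → A = (8, 1/3)

A = (8, 1/3)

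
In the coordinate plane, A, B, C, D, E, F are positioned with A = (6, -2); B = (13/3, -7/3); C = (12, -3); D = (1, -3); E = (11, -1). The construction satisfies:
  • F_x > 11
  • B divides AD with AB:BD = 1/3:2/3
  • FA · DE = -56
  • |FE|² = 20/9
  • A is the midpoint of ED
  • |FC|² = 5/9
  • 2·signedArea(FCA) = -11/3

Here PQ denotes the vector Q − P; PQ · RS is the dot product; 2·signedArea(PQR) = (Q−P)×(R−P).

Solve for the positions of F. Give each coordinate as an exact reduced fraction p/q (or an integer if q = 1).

1. F_x = 35/3  [2·signedArea(FCA) = -11/3 ∩ FA · DE = -56]
2. F_y = -7/3  [2·signedArea(FCA) = -11/3 ∩ FA · DE = -56]
   → F = (35/3, -7/3)

F = (35/3, -7/3)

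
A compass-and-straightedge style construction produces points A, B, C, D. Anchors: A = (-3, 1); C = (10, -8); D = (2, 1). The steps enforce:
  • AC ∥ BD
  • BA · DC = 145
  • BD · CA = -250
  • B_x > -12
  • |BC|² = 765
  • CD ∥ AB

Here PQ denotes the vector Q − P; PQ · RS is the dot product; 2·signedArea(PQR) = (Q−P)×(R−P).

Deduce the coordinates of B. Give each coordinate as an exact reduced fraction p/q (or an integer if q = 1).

1. B_x = -11  [AC ∥ BD ∩ CD ∥ AB]
2. B_y = 10  [AC ∥ BD ∩ CD ∥ AB]
   → B = (-11, 10)

B = (-11, 10)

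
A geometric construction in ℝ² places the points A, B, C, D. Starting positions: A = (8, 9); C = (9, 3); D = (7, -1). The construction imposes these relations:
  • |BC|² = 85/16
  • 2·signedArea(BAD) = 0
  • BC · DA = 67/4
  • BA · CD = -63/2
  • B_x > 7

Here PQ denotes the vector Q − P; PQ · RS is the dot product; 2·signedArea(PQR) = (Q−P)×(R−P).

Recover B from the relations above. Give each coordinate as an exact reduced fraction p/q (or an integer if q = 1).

1. B_x = 29/4  [2·signedArea(BAD) = 0 ∩ BC · DA = 67/4]
2. B_y = 3/2  [2·signedArea(BAD) = 0 ∩ BC · DA = 67/4]
   → B = (29/4, 3/2)

B = (29/4, 3/2)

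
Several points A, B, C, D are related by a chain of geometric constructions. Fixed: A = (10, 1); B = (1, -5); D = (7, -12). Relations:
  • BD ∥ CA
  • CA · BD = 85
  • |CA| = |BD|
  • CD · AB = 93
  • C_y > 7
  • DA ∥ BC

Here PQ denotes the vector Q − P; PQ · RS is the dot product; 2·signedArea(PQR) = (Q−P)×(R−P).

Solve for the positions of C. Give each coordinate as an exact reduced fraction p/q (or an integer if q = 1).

C = (4, 8)

1. C_x = 4  [BD ∥ CA ∩ DA ∥ BC]
2. C_y = 8  [BD ∥ CA ∩ DA ∥ BC]
   → C = (4, 8)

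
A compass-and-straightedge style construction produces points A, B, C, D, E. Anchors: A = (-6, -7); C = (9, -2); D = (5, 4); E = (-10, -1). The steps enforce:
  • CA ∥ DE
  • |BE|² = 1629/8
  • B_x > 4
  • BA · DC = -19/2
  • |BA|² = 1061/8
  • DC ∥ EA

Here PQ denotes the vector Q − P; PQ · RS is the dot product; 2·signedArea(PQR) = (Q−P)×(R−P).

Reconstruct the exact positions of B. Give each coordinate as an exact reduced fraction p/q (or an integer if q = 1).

1. B_x = 17/4  [line -4·x + 6·y + 55/2 = 0 ∩ |BE|² = 1629/8]
2. B_y = -7/4  [line -4·x + 6·y + 55/2 = 0 ∩ |BE|² = 1629/8]
   → B = (17/4, -7/4)

B = (17/4, -7/4)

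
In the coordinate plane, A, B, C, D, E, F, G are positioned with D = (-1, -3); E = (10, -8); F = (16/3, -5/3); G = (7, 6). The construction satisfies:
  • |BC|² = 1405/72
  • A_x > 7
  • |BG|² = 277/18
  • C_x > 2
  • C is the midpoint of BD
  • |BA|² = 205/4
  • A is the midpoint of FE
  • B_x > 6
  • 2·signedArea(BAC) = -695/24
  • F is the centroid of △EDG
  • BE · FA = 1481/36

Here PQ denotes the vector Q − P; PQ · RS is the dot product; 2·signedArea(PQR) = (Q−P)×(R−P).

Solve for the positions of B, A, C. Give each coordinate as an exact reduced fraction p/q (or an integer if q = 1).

1. A_x = 23/3  [A is the midpoint of FE]
2. A_y = -29/6  [A is the midpoint of FE]
   → A = (23/3, -29/6)
3. B_x = 37/6  [line -7/3·x + 19/6·y + 271/36 = 0 ∩ |BA|² = 205/4]
4. B_y = 13/6  [line -7/3·x + 19/6·y + 271/36 = 0 ∩ |BA|² = 205/4]
   → B = (37/6, 13/6)
5. C_x = 31/12  [2·signedArea(BAC) = -695/24 ∩ C is the midpoint of BD]
6. C_y = -5/12  [2·signedArea(BAC) = -695/24 ∩ C is the midpoint of BD]
   → C = (31/12, -5/12)

A = (23/3, -29/6)
B = (37/6, 13/6)
C = (31/12, -5/12)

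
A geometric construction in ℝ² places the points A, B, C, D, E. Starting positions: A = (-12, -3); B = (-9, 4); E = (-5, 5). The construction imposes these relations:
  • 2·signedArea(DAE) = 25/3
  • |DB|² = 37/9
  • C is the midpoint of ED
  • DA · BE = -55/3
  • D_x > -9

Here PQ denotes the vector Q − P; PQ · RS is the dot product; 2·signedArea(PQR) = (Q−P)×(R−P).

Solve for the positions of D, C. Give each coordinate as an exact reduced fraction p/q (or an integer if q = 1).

C = (-41/6, 7/2)
D = (-26/3, 2)

1. D_x = -26/3  [2·signedArea(DAE) = 25/3 ∩ DA · BE = -55/3]
2. D_y = 2  [2·signedArea(DAE) = 25/3 ∩ DA · BE = -55/3]
   → D = (-26/3, 2)
3. C_x = -41/6  [C is the midpoint of ED]
4. C_y = 7/2  [C is the midpoint of ED]
   → C = (-41/6, 7/2)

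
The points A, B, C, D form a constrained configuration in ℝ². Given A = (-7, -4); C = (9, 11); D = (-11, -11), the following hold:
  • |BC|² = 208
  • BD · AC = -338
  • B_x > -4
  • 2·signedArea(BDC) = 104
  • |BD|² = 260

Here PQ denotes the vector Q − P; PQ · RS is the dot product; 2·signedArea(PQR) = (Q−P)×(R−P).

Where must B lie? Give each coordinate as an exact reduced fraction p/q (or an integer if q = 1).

1. B_x = -3  [BD · AC = -338 ∩ 2·signedArea(BDC) = 104]
2. B_y = 3  [BD · AC = -338 ∩ 2·signedArea(BDC) = 104]
   → B = (-3, 3)

B = (-3, 3)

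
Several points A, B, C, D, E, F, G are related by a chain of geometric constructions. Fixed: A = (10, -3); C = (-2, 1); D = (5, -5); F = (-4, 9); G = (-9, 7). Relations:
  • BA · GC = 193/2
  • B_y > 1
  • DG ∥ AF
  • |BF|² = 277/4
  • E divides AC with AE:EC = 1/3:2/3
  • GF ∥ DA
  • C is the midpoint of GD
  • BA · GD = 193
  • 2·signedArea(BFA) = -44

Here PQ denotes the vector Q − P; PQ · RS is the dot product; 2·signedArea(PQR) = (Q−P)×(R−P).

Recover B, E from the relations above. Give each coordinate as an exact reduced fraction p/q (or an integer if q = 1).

1. B_x = 1/2  [2·signedArea(BFA) = -44 ∩ BA · GD = 193]
2. B_y = 2  [2·signedArea(BFA) = -44 ∩ BA · GD = 193]
   → B = (1/2, 2)
3. E_x = 6  [E divides AC with AE:EC = 1/3:2/3]
4. E_y = -5/3  [E divides AC with AE:EC = 1/3:2/3]
   → E = (6, -5/3)

B = (1/2, 2)
E = (6, -5/3)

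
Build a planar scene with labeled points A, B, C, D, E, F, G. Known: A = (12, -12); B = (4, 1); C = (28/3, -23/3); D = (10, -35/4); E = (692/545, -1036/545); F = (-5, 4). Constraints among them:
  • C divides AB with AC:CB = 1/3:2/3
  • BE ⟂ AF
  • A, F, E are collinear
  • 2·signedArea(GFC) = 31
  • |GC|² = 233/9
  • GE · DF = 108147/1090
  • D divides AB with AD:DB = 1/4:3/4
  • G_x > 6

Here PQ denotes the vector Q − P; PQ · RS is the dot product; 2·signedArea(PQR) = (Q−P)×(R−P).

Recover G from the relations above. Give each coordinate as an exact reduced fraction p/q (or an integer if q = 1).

G = (20/3, -10/3)

1. G_x = 20/3  [GE · DF = 108147/1090 ∩ 2·signedArea(GFC) = 31]
2. G_y = -10/3  [GE · DF = 108147/1090 ∩ 2·signedArea(GFC) = 31]
   → G = (20/3, -10/3)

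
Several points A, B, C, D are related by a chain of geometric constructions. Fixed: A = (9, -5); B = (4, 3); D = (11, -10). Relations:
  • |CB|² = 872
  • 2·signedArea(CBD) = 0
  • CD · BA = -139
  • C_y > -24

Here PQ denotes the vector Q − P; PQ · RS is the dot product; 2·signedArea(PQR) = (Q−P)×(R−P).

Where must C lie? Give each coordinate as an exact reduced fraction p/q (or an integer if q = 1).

C = (18, -23)

1. C_x = 18  [2·signedArea(CBD) = 0 ∩ CD · BA = -139]
2. C_y = -23  [2·signedArea(CBD) = 0 ∩ CD · BA = -139]
   → C = (18, -23)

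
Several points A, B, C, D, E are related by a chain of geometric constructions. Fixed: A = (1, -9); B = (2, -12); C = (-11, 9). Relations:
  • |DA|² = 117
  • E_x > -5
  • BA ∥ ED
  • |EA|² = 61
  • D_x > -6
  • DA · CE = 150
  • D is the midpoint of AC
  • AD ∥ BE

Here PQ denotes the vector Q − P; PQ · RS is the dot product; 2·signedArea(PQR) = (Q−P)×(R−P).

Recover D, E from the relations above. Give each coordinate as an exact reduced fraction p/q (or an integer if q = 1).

1. D_x = -5  [D is the midpoint of AC]
2. D_y = 0  [D is the midpoint of AC]
   → D = (-5, 0)
3. E_x = -4  [BA ∥ ED ∩ AD ∥ BE]
4. E_y = -3  [BA ∥ ED ∩ AD ∥ BE]
   → E = (-4, -3)

D = (-5, 0)
E = (-4, -3)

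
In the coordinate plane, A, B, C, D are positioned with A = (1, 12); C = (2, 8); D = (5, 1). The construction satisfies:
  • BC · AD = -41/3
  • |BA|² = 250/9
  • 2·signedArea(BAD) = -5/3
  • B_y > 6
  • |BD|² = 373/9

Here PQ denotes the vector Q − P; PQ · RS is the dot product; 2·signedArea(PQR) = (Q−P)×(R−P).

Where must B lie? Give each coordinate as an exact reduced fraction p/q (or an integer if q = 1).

1. B_x = 8/3  [2·signedArea(BAD) = -5/3 ∩ BC · AD = -41/3]
2. B_y = 7  [2·signedArea(BAD) = -5/3 ∩ BC · AD = -41/3]
   → B = (8/3, 7)

B = (8/3, 7)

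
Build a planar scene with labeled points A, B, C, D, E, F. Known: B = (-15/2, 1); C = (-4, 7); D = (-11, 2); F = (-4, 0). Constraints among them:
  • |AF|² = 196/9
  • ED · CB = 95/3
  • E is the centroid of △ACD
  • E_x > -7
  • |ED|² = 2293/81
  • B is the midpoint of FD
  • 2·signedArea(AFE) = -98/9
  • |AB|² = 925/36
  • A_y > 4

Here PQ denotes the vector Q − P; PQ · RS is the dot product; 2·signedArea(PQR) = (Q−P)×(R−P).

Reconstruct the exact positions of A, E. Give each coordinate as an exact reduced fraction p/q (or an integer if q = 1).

1. E_x = -19/3  [line 7/2·x + 6·y + -31/6 = 0 ∩ |ED|² = 2293/81]
2. E_y = 41/9  [line 7/2·x + 6·y + -31/6 = 0 ∩ |ED|² = 2293/81]
   → E = (-19/3, 41/9)
3. A_x = -4  [2·signedArea(AFE) = -98/9 ∩ E is the centroid of △ACD]
4. A_y = 14/3  [2·signedArea(AFE) = -98/9 ∩ E is the centroid of △ACD]
   → A = (-4, 14/3)

A = (-4, 14/3)
E = (-19/3, 41/9)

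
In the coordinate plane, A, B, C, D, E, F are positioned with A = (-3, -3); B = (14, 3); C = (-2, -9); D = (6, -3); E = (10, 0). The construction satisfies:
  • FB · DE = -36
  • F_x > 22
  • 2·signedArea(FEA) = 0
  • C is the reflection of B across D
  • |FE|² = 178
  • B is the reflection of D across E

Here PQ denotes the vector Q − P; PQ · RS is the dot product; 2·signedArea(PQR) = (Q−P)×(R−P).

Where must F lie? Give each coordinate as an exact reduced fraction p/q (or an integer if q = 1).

F = (23, 3)

1. F_x = 23  [2·signedArea(FEA) = 0 ∩ FB · DE = -36]
2. F_y = 3  [2·signedArea(FEA) = 0 ∩ FB · DE = -36]
   → F = (23, 3)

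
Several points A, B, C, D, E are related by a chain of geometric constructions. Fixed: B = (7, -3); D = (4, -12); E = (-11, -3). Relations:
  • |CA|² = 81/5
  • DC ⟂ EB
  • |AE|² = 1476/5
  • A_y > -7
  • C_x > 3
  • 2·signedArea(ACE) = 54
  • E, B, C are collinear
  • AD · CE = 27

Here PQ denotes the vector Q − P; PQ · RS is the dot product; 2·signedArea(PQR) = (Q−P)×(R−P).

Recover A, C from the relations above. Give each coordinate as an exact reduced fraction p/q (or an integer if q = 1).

A = (29/5, -33/5)
C = (4, -3)

1. C_x = 4  [E, B, C are collinear ∩ DC ⟂ EB]
2. C_y = -3  [E, B, C are collinear ∩ DC ⟂ EB]
   → C = (4, -3)
3. A_x = 29/5  [2·signedArea(ACE) = 54 ∩ AD · CE = 27]
4. A_y = -33/5  [2·signedArea(ACE) = 54 ∩ AD · CE = 27]
   → A = (29/5, -33/5)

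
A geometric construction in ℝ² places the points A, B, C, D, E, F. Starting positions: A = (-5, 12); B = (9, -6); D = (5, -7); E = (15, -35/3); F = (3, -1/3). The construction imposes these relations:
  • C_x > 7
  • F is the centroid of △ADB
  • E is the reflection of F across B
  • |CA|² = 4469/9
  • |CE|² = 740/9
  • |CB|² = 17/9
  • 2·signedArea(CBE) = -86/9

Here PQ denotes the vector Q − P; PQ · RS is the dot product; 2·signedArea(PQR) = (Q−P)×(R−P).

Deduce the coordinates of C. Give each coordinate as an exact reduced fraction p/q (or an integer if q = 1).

1. C_x = 23/3  [line 17/3·x + 6·y + -49/9 = 0 ∩ |CA|² = 4469/9]
2. C_y = -19/3  [line 17/3·x + 6·y + -49/9 = 0 ∩ |CA|² = 4469/9]
   → C = (23/3, -19/3)

C = (23/3, -19/3)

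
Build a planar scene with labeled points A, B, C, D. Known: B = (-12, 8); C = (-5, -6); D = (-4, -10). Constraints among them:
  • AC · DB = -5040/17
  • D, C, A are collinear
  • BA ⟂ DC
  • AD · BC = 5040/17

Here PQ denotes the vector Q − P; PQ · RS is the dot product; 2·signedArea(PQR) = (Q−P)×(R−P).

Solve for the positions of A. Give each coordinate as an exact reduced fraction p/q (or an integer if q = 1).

A = (-148/17, 150/17)

1. A_x = -148/17  [D, C, A are collinear ∩ BA ⟂ DC]
2. A_y = 150/17  [D, C, A are collinear ∩ BA ⟂ DC]
   → A = (-148/17, 150/17)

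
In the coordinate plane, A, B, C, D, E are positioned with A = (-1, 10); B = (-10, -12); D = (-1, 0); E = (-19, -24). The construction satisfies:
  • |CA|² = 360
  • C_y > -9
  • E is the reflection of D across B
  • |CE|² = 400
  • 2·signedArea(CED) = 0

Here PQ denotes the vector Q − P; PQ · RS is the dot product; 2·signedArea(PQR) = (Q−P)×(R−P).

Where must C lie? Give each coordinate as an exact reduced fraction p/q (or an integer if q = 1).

C = (-7, -8)

1. C_x = -7  [line -24·x + 18·y + -24 = 0 ∩ |CE|² = 400]
2. C_y = -8  [line -24·x + 18·y + -24 = 0 ∩ |CE|² = 400]
   → C = (-7, -8)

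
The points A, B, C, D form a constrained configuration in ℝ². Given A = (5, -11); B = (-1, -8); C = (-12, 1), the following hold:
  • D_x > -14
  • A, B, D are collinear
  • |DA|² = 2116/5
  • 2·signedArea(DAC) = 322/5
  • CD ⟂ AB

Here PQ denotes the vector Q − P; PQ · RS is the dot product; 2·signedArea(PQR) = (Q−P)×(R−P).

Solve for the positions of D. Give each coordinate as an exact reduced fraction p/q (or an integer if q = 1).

D = (-67/5, -9/5)

1. D_x = -67/5  [A, B, D are collinear ∩ CD ⟂ AB]
2. D_y = -9/5  [A, B, D are collinear ∩ CD ⟂ AB]
   → D = (-67/5, -9/5)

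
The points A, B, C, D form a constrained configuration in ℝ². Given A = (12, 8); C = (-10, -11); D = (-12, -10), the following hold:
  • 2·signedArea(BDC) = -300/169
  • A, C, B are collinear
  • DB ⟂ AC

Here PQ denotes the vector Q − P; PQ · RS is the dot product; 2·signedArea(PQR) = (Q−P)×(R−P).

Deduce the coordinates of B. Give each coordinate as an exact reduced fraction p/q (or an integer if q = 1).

1. B_x = -1800/169  [A, C, B are collinear ∩ DB ⟂ AC]
2. B_y = -1954/169  [A, C, B are collinear ∩ DB ⟂ AC]
   → B = (-1800/169, -1954/169)

B = (-1800/169, -1954/169)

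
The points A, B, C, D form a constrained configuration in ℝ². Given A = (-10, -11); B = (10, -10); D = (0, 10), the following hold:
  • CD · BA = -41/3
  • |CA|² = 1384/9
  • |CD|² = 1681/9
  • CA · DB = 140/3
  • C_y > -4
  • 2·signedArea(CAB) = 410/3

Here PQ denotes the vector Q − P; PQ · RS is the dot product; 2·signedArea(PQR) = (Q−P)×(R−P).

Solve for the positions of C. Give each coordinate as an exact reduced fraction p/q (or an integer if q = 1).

1. C_x = 0  [CA · DB = 140/3 ∩ CD · BA = -41/3]
2. C_y = -11/3  [CA · DB = 140/3 ∩ CD · BA = -41/3]
   → C = (0, -11/3)

C = (0, -11/3)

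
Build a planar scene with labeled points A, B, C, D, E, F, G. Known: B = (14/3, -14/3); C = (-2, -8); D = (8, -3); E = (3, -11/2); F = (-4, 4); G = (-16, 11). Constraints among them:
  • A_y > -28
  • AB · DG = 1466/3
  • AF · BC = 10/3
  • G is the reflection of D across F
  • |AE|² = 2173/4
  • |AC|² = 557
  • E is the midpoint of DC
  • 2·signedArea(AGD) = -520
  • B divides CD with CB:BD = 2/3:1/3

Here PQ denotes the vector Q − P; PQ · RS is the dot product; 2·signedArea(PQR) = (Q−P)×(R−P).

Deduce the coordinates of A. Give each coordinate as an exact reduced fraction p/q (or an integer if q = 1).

A = (12, -27)

1. A_x = 12  [2·signedArea(AGD) = -520 ∩ AF · BC = 10/3]
2. A_y = -27  [2·signedArea(AGD) = -520 ∩ AF · BC = 10/3]
   → A = (12, -27)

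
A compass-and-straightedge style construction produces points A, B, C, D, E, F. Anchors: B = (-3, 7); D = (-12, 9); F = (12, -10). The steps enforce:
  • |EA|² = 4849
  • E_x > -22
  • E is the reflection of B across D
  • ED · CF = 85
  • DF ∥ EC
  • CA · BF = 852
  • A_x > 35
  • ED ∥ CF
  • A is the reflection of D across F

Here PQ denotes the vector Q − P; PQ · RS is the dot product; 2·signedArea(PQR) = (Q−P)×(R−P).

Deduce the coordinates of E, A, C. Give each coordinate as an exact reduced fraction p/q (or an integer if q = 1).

A = (36, -29)
C = (3, -8)
E = (-21, 11)

1. E_x = -21  [E is the reflection of B across D]
2. E_y = 11  [E is the reflection of B across D]
   → E = (-21, 11)
3. A_x = 36  [A is the reflection of D across F]
4. A_y = -29  [A is the reflection of D across F]
   → A = (36, -29)
5. C_x = 3  [ED ∥ CF ∩ DF ∥ EC]
6. C_y = -8  [ED ∥ CF ∩ DF ∥ EC]
   → C = (3, -8)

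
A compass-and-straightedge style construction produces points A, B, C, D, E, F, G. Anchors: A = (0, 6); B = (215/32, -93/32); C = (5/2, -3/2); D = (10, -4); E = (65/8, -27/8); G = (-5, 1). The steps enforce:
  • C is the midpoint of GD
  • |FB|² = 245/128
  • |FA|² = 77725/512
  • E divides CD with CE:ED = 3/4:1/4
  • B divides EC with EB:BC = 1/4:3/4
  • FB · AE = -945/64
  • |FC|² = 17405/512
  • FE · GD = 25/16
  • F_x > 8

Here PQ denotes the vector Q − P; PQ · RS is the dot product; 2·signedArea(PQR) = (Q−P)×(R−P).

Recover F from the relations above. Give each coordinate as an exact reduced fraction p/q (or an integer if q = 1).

F = (257/32, -107/32)

1. F_x = 257/32  [FE · GD = 25/16 ∩ FB · AE = -945/64]
2. F_y = -107/32  [FE · GD = 25/16 ∩ FB · AE = -945/64]
   → F = (257/32, -107/32)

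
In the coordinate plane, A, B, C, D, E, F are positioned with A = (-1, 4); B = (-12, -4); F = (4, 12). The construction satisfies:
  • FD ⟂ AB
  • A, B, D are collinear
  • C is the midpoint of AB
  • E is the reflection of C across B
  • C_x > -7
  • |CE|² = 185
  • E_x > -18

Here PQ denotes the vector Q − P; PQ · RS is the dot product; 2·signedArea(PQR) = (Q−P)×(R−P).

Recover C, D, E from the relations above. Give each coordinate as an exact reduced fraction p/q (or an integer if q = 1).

C = (-13/2, 0)
D = (1124/185, 1692/185)
E = (-35/2, -8)

1. C_x = -13/2  [C is the midpoint of AB]
2. C_y = 0  [C is the midpoint of AB]
   → C = (-13/2, 0)
3. D_x = 1124/185  [A, B, D are collinear ∩ FD ⟂ AB]
4. D_y = 1692/185  [A, B, D are collinear ∩ FD ⟂ AB]
   → D = (1124/185, 1692/185)
5. E_x = -35/2  [E is the reflection of C across B]
6. E_y = -8  [E is the reflection of C across B]
   → E = (-35/2, -8)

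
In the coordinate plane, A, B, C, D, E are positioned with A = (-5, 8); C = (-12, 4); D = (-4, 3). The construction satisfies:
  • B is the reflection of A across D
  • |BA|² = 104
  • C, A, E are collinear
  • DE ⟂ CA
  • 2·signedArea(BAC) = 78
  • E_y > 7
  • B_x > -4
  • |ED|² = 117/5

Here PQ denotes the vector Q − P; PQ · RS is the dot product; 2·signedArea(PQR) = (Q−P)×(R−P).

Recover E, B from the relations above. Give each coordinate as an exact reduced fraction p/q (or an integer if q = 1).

1. E_x = -32/5  [C, A, E are collinear ∩ DE ⟂ CA]
2. E_y = 36/5  [C, A, E are collinear ∩ DE ⟂ CA]
   → E = (-32/5, 36/5)
3. B_x = -3  [B is the reflection of A across D]
4. B_y = -2  [B is the reflection of A across D]
   → B = (-3, -2)

B = (-3, -2)
E = (-32/5, 36/5)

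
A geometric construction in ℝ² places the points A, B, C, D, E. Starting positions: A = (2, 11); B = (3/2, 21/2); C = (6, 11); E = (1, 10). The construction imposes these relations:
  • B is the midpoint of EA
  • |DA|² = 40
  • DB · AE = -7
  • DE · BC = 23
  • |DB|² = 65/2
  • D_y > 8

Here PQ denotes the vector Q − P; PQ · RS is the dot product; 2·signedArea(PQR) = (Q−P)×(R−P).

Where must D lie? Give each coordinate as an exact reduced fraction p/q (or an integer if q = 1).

1. D_x = -4  [DE · BC = 23 ∩ DB · AE = -7]
2. D_y = 9  [DE · BC = 23 ∩ DB · AE = -7]
   → D = (-4, 9)

D = (-4, 9)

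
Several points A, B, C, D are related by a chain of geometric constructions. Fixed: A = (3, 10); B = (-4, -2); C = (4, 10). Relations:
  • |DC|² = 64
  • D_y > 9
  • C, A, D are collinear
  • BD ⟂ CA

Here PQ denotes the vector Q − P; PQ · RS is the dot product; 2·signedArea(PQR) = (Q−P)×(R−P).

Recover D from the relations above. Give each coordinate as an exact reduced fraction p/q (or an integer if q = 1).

1. D_x = -4  [C, A, D are collinear ∩ BD ⟂ CA]
2. D_y = 10  [C, A, D are collinear ∩ BD ⟂ CA]
   → D = (-4, 10)

D = (-4, 10)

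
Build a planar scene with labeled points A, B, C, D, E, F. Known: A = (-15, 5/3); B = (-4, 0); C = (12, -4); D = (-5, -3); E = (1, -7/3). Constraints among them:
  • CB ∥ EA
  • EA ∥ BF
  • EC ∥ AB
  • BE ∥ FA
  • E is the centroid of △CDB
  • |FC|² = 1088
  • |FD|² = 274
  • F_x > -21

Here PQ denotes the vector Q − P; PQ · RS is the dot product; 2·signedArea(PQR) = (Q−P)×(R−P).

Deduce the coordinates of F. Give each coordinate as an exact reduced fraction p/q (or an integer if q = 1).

1. F_x = -20  [BE ∥ FA ∩ EA ∥ BF]
2. F_y = 4  [BE ∥ FA ∩ EA ∥ BF]
   → F = (-20, 4)

F = (-20, 4)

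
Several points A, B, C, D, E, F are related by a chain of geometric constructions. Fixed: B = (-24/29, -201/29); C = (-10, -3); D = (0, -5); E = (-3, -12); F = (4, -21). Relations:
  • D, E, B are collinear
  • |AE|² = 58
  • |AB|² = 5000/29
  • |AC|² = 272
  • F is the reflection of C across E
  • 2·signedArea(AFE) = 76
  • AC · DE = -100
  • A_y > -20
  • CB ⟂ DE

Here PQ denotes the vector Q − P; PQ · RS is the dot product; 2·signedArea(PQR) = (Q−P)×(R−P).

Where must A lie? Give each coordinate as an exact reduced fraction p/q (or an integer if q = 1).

A = (-6, -19)

1. A_x = -6  [AC · DE = -100 ∩ 2·signedArea(AFE) = 76]
2. A_y = -19  [AC · DE = -100 ∩ 2·signedArea(AFE) = 76]
   → A = (-6, -19)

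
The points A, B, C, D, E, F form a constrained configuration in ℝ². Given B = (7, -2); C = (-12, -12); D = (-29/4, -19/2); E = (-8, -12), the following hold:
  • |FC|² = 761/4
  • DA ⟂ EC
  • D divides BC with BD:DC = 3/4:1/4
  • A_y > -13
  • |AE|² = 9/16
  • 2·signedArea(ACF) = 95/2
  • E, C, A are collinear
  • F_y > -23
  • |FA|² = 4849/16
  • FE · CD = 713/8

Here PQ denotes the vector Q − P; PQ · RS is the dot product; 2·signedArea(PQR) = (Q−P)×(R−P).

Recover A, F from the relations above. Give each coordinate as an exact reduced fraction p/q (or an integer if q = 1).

1. A_x = -29/4  [E, C, A are collinear ∩ DA ⟂ EC]
2. A_y = -12  [E, C, A are collinear ∩ DA ⟂ EC]
   → A = (-29/4, -12)
3. F_x = -43/2  [FE · CD = 713/8 ∩ 2·signedArea(ACF) = 95/2]
4. F_y = -22  [FE · CD = 713/8 ∩ 2·signedArea(ACF) = 95/2]
   → F = (-43/2, -22)

A = (-29/4, -12)
F = (-43/2, -22)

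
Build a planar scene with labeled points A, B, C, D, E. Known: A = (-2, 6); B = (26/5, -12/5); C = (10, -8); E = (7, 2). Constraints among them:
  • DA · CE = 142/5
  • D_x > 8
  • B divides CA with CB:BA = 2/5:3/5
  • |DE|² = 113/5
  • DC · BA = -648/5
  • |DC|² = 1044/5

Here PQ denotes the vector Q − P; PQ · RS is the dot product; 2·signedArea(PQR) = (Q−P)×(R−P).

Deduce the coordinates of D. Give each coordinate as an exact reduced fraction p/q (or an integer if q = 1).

1. D_x = 44/5  [DA · CE = 142/5 ∩ DC · BA = -648/5]
2. D_y = 32/5  [DA · CE = 142/5 ∩ DC · BA = -648/5]
   → D = (44/5, 32/5)

D = (44/5, 32/5)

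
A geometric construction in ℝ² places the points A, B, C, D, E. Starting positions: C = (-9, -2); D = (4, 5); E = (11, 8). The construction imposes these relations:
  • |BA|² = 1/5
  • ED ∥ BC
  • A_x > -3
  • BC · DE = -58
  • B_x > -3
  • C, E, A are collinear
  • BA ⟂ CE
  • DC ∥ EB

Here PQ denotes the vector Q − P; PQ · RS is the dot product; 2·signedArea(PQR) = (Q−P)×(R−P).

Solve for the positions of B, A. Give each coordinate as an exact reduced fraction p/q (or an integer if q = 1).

1. B_x = -2  [ED ∥ BC ∩ DC ∥ EB]
2. B_y = 1  [ED ∥ BC ∩ DC ∥ EB]
   → B = (-2, 1)
3. A_x = -11/5  [C, E, A are collinear ∩ BA ⟂ CE]
4. A_y = 7/5  [C, E, A are collinear ∩ BA ⟂ CE]
   → A = (-11/5, 7/5)

A = (-11/5, 7/5)
B = (-2, 1)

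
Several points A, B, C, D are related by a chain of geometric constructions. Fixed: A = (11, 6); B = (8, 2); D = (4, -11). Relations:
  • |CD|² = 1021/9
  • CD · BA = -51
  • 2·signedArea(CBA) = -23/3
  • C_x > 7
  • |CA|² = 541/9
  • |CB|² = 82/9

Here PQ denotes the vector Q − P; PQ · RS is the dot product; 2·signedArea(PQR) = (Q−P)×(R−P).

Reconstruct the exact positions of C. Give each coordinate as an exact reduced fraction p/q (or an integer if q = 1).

C = (23/3, -1)

1. C_x = 23/3  [2·signedArea(CBA) = -23/3 ∩ CD · BA = -51]
2. C_y = -1  [2·signedArea(CBA) = -23/3 ∩ CD · BA = -51]
   → C = (23/3, -1)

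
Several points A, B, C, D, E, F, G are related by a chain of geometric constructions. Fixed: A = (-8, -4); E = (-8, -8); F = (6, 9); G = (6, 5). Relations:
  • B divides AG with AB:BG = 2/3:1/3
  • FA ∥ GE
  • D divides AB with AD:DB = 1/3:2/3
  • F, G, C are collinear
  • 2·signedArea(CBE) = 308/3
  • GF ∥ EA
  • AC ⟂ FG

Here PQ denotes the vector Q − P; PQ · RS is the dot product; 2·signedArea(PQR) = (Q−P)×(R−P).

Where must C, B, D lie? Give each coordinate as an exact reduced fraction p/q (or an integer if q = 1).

B = (4/3, 2)
C = (6, -4)
D = (-44/9, -2)

1. C_x = 6  [F, G, C are collinear ∩ AC ⟂ FG]
2. C_y = -4  [F, G, C are collinear ∩ AC ⟂ FG]
   → C = (6, -4)
3. B_x = 4/3  [B divides AG with AB:BG = 2/3:1/3]
4. B_y = 2  [B divides AG with AB:BG = 2/3:1/3]
   → B = (4/3, 2)
5. D_x = -44/9  [D divides AB with AD:DB = 1/3:2/3]
6. D_y = -2  [D divides AB with AD:DB = 1/3:2/3]
   → D = (-44/9, -2)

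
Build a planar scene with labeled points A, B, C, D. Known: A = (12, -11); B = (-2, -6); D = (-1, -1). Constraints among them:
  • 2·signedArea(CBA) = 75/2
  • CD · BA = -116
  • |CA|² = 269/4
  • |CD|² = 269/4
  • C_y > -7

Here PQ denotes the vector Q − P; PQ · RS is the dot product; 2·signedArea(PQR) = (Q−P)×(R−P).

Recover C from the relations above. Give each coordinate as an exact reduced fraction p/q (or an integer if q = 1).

C = (11/2, -6)

1. C_x = 11/2  [CD · BA = -116 ∩ 2·signedArea(CBA) = 75/2]
2. C_y = -6  [CD · BA = -116 ∩ 2·signedArea(CBA) = 75/2]
   → C = (11/2, -6)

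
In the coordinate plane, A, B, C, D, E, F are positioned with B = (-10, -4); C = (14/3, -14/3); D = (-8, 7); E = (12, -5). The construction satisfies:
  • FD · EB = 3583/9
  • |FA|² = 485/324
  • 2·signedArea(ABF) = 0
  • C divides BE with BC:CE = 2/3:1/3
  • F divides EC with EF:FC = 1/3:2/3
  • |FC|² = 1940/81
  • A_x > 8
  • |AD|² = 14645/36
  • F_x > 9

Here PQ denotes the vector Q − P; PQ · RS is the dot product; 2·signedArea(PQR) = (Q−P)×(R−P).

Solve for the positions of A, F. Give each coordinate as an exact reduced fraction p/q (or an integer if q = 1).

1. F_x = 86/9  [F divides EC with EF:FC = 1/3:2/3]
2. F_y = -44/9  [F divides EC with EF:FC = 1/3:2/3]
   → F = (86/9, -44/9)
3. A_x = 25/3  [line 8/9·x + 176/9·y + 784/9 = 0 ∩ |AD|² = 14645/36]
4. A_y = -29/6  [line 8/9·x + 176/9·y + 784/9 = 0 ∩ |AD|² = 14645/36]
   → A = (25/3, -29/6)

A = (25/3, -29/6)
F = (86/9, -44/9)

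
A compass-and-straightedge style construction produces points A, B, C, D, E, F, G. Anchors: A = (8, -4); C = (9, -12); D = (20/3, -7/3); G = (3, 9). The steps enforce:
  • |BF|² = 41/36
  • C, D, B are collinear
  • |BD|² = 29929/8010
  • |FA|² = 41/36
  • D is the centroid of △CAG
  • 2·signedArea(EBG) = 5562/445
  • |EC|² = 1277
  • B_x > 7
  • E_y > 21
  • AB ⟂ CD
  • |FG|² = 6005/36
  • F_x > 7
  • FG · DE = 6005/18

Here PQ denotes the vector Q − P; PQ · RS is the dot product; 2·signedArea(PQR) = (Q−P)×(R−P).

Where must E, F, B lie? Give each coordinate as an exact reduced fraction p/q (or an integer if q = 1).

1. B_x = 6337/890  [C, D, B are collinear ∩ AB ⟂ CD]
2. B_y = -3749/890  [C, D, B are collinear ∩ AB ⟂ CD]
   → B = (6337/890, -3749/890)
3. E_x = -2  [line -11759/890·x + -3667/890·y + 28578/445 = 0 ∩ |EC|² = 1277]
4. E_y = 22  [line -11759/890·x + -3667/890·y + 28578/445 = 0 ∩ |EC|² = 1277]
   → E = (-2, 22)
5. F_x = 22/3  [line 26/3·x + -73/3·y + -2531/18 = 0 ∩ |FG|² = 6005/36]
6. F_y = -19/6  [line 26/3·x + -73/3·y + -2531/18 = 0 ∩ |FG|² = 6005/36]
   → F = (22/3, -19/6)

B = (6337/890, -3749/890)
E = (-2, 22)
F = (22/3, -19/6)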